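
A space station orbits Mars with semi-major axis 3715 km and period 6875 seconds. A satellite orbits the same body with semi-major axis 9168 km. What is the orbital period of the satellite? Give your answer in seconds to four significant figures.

T₂ ≈ 26650 seconds

Kepler's third law: T² ∝ a³, so T₂ = T₁ (a₂/a₁)^(3/2).
a₂/a₁ = 2.468, (a₂/a₁)^(3/2) = 3.877.
T₂ = 6875 × 3.877 = 26650 seconds.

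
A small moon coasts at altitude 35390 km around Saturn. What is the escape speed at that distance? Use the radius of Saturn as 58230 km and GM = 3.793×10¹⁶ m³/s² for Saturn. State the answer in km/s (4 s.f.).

v_esc ≈ 28.47 km/s

r = 58230 + 35390 = 93620 km = 9.3620×10⁷ m.
Escape speed v_esc = √(2μ/r) = √(2 × 3.793×10¹⁶ / 9.362×10⁷) = √(8.103×10⁸) = 28470 m/s.
= 28.47 km/s.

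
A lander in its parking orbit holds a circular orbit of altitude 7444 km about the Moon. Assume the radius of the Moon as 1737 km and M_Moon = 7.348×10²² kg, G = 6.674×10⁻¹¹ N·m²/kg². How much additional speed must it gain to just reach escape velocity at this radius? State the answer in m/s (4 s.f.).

μ = GM = 6.674×10⁻¹¹ × 7.348×10²² = 4.904×10¹² m³/s².
r = 1737 + 7444 = 9181.0 km = 9.1810×10⁶ m.
Circular speed v_c = √(μ/r) = 730.9 m/s.
Escape speed v_esc = √(2μ/r) = √2 × v_c = 1034 m/s.
Δv = v_esc − v_c = 302.7 m/s.

Δv ≈ 302.7 m/s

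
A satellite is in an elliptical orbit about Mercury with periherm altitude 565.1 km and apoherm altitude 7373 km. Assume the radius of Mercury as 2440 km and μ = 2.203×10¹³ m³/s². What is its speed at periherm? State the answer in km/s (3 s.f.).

v ≈ 3.35 km/s

r_p = 2440 + 565.1 = 3005.1 km = 3.0051×10⁶ m.
r_a = 2440 + 7373 = 9813.0 km = 9.8130×10⁶ m.
Semi-major axis a = (r_p + r_a)/2 = 6409.1 km = 6.409×10⁶ m.
Vis-viva: v² = μ(2/r − 1/a) = 2.203×10¹³ × (6.655×10⁻⁷ − 1.560×10⁻⁷) = 1.122×10⁷ m²/s².
v = 3350 m/s = 3.350 km/s.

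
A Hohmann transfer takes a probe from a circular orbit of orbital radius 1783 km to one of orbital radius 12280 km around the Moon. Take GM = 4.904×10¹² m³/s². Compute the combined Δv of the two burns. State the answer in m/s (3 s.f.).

Δv_total ≈ 847 m/s

r₁ = 1783 km = 1.783×10⁶ m.
r₂ = 12280 km = 1.228×10⁷ m.
Transfer ellipse a_t = (r₁ + r₂)/2 = 7.032×10⁶ m.
At r₁: circular v_c1 = √(μ/r₁) = 1658 m/s; transfer-perilune v_p = √[μ(2/r₁ − 1/a_t)] = 2192 m/s.
Δv₁ = v_p − v_c1 = 533.2 m/s.
At r₂: circular v_c2 = √(μ/r₂) = 631.9 m/s; transfer-apolune v_a = √[μ(2/r₂ − 1/a_t)] = 318.2 m/s.
Δv₂ = v_c2 − v_a = 313.7 m/s.
Total Δv = Δv₁ + Δv₂ = 846.9 m/s.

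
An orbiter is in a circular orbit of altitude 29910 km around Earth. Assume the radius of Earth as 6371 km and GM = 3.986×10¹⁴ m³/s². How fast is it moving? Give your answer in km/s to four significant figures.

v ≈ 3.315 km/s

r = 6371 + 29910 = 36281 km = 3.6281×10⁷ m.
For a circular orbit v = √(μ/r) = √(3.986×10¹⁴ / 3.628×10⁷) = √(1.099×10⁷) = 3315 m/s.
That is 3.315 km/s.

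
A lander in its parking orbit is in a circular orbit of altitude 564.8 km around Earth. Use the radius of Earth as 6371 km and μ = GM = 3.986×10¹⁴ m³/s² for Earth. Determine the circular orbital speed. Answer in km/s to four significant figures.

v ≈ 7.581 km/s

r = 6371 + 564.8 = 6935.8 km = 6.9358×10⁶ m.
For a circular orbit v = √(μ/r) = √(3.986×10¹⁴ / 6.936×10⁶) = √(5.747×10⁷) = 7581 m/s.
That is 7.581 km/s.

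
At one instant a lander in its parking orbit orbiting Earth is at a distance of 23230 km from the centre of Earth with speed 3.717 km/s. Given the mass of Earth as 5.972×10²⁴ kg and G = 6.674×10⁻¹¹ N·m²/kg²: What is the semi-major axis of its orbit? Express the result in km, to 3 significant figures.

a ≈ 19400 km

μ = GM = 6.674×10⁻¹¹ × 5.972×10²⁴ = 3.986×10¹⁴ m³/s².
r = 2.323×10⁷ m.
Vis-viva rearranged: 1/a = 2/r − v²/μ = 8.610×10⁻⁸ − 3.466×10⁻⁸ = 5.143×10⁻⁸ m⁻¹.
a = 1.944×10⁷ m = 19443 km.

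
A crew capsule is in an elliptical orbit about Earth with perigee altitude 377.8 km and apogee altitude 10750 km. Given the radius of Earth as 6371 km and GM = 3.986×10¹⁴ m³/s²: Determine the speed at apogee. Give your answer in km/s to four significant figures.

r_p = 6371 + 377.8 = 6748.8 km = 6.7488×10⁶ m.
r_a = 6371 + 10750 = 17121 km = 1.7121×10⁷ m.
Semi-major axis a = (r_p + r_a)/2 = 11935 km = 1.193×10⁷ m.
Vis-viva: v² = μ(2/r − 1/a) = 3.986×10¹⁴ × (1.168×10⁻⁷ − 8.379×10⁻⁸) = 1.316×10⁷ m²/s².
v = 3628 m/s = 3.628 km/s.

v ≈ 3.628 km/s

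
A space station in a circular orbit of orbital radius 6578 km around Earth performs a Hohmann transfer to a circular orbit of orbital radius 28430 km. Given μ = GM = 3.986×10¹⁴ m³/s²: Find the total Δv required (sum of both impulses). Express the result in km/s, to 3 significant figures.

r₁ = 6578 km = 6.578×10⁶ m.
r₂ = 28430 km = 2.843×10⁷ m.
Transfer ellipse a_t = (r₁ + r₂)/2 = 1.750×10⁷ m.
At r₁: circular v_c1 = √(μ/r₁) = 7784 m/s; transfer-perigee v_p = √[μ(2/r₁ − 1/a_t)] = 9921 m/s.
Δv₁ = v_p − v_c1 = 2136 m/s.
At r₂: circular v_c2 = √(μ/r₂) = 3744 m/s; transfer-apogee v_a = √[μ(2/r₂ − 1/a_t)] = 2295 m/s.
Δv₂ = v_c2 − v_a = 1449 m/s.
Total Δv = Δv₁ + Δv₂ = 3585 m/s = 3.585 km/s.

Δv_total ≈ 3.59 km/s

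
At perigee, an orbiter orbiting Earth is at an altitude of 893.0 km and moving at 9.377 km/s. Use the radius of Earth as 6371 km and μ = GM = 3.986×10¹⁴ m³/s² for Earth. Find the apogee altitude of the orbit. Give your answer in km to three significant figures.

apogee altitude ≈ 22900 km

r_p = 6371 + 893.0 = 7264.0 km = 7.264×10⁶ m.
Specific energy ε = v²/2 − μ/r = -1.091×10⁷ J/kg, so a = −μ/(2ε) = 1.827×10⁷ m.
The apsides satisfy r_p + r_a = 2a, so the apogee radius is 2a − r_p = 2.927×10⁷ m = 29274 km.
Apogee altitude = 29274 − 6371 = 22903 km.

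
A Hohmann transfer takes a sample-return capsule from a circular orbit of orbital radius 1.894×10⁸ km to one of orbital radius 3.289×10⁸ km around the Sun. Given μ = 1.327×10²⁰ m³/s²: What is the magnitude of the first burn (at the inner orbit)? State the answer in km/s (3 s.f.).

Δv ≈ 3.35 km/s

r₁ = 1.894×10⁸ km = 1.894×10¹¹ m.
r₂ = 3.289×10⁸ km = 3.289×10¹¹ m.
Transfer ellipse a_t = (r₁ + r₂)/2 = 2.592×10¹¹ m.
At r₁: circular v_c1 = √(μ/r₁) = 26470 m/s; transfer-perihelion v_p = √[μ(2/r₁ − 1/a_t)] = 29820 m/s.
Δv₁ = v_p − v_c1 = 3350 m/s.
= 3.350 km/s.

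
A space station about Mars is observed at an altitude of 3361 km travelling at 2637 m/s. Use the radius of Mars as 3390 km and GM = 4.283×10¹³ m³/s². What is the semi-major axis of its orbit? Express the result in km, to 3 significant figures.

a ≈ 7470 km

r = 3390 + 3361 = 6751.0 km = 6.751×10⁶ m.
Specific orbital energy ε = v²/2 − μ/r = (2637)²/2 − 4.283×10¹³/6.751×10⁶ = -2.867×10⁶ J/kg.
Since ε = −μ/(2a), a = −μ/(2ε) = 7.469×10⁶ m = 7468.5 km.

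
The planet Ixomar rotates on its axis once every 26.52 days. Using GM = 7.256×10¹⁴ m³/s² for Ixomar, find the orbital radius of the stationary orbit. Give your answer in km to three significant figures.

T = 26.52 days = 2.291×10⁶ s.
A synchronous orbit has period T, so by Kepler's third law a = (μT²/4π²)^(1/3).
μT²/4π² = 7.256×10¹⁴ × (2.291×10⁶)² / 39.48 = 9.650×10²⁵ m³.
a = 4.587×10⁸ m = 4.5867×10⁵ km.

r_sync ≈ 4.59×10⁵ km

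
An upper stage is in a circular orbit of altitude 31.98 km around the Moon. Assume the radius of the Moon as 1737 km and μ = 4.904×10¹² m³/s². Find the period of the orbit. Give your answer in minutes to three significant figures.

T ≈ 111 minutes

r = 1737 + 31.98 = 1769.0 km = 1.7690×10⁶ m.
Kepler's third law: T = 2π√(r³/μ) = 2π√((1.769×10⁶)³ / 4.904×10¹²).
r³/μ = 1.129×10⁶ s², so T = 2π × 1.062×10³ = 6.676×10³ s.
Converting: 6.676×10³ s ÷ 60.00 = 111.3 minutes.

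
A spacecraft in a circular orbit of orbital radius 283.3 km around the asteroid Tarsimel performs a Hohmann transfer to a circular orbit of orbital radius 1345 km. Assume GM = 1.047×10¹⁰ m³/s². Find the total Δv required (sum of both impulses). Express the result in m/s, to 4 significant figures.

r₁ = 283.3 km = 2.833×10⁵ m.
r₂ = 1345 km = 1.345×10⁶ m.
Transfer ellipse a_t = (r₁ + r₂)/2 = 8.142×10⁵ m.
At r₁: circular v_c1 = √(μ/r₁) = 192.2 m/s; transfer-periapsis v_p = √[μ(2/r₁ − 1/a_t)] = 247.1 m/s.
Δv₁ = v_p − v_c1 = 54.85 m/s.
At r₂: circular v_c2 = √(μ/r₂) = 88.23 m/s; transfer-apoapsis v_a = √[μ(2/r₂ − 1/a_t)] = 52.05 m/s.
Δv₂ = v_c2 − v_a = 36.18 m/s.
Total Δv = Δv₁ + Δv₂ = 91.03 m/s.

Δv_total ≈ 91.03 m/s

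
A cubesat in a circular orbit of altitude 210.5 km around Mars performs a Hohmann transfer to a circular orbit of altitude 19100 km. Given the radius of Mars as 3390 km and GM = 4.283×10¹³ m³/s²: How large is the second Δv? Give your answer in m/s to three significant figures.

Δv ≈ 655 m/s

r₁ = 3390 + 210.5 = 3600.5 km = 3.6005×10⁶ m.
r₂ = 3390 + 19100 = 22490 km = 2.2490×10⁷ m.
Transfer ellipse a_t = (r₁ + r₂)/2 = 1.305×10⁷ m.
At r₁: circular v_c1 = √(μ/r₁) = 3449 m/s; transfer-periapsis v_p = √[μ(2/r₁ − 1/a_t)] = 4529 m/s.
At r₂: circular v_c2 = √(μ/r₂) = 1380 m/s; transfer-apoapsis v_a = √[μ(2/r₂ − 1/a_t)] = 725.0 m/s.
Δv₂ = v_c2 − v_a = 655.0 m/s.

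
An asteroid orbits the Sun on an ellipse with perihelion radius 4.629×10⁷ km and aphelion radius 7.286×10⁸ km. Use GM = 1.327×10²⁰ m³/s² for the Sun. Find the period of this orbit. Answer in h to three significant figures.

T ≈ 36500 h

Semi-major axis a = (r_p + r_a)/2 = (4.6290×10⁷ + 7.2860×10⁸)/2 = 3.8744×10⁸ km = 3.874×10¹¹ m.
By Kepler's third law T = 2π√(a³/μ) = 2π × 2.094×10⁷ = 1.315×10⁸ s.
= 36540 h.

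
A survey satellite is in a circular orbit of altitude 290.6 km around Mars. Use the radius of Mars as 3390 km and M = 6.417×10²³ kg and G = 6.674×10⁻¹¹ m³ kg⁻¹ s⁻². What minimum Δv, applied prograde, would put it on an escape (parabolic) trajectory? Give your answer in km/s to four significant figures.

μ = GM = 6.674×10⁻¹¹ × 6.417×10²³ = 4.283×10¹³ m³/s².
r = 3390 + 290.6 = 3680.6 km = 3.6806×10⁶ m.
Circular speed v_c = √(μ/r) = 3411 m/s.
Escape speed v_esc = √(2μ/r) = √2 × v_c = 4824 m/s.
Δv = v_esc − v_c = 1413 m/s = 1.413 km/s.

Δv ≈ 1.413 km/s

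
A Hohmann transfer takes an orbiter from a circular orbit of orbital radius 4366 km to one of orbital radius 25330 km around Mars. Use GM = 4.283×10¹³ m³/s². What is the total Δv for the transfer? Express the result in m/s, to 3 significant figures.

r₁ = 4366 km = 4.366×10⁶ m.
r₂ = 25330 km = 2.533×10⁷ m.
Transfer ellipse a_t = (r₁ + r₂)/2 = 1.485×10⁷ m.
At r₁: circular v_c1 = √(μ/r₁) = 3132 m/s; transfer-periapsis v_p = √[μ(2/r₁ − 1/a_t)] = 4091 m/s.
Δv₁ = v_p − v_c1 = 958.8 m/s.
At r₂: circular v_c2 = √(μ/r₂) = 1300 m/s; transfer-apoapsis v_a = √[μ(2/r₂ − 1/a_t)] = 705.1 m/s.
Δv₂ = v_c2 − v_a = 595.2 m/s.
Total Δv = Δv₁ + Δv₂ = 1554 m/s.

Δv_total ≈ 1550 m/s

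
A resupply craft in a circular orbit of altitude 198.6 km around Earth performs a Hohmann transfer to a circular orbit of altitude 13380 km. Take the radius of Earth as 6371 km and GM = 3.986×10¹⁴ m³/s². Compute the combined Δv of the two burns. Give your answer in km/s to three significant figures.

Δv_total ≈ 3.07 km/s

r₁ = 6371 + 198.6 = 6569.6 km = 6.5696×10⁶ m.
r₂ = 6371 + 13380 = 19751 km = 1.9751×10⁷ m.
Transfer ellipse a_t = (r₁ + r₂)/2 = 1.316×10⁷ m.
At r₁: circular v_c1 = √(μ/r₁) = 7789 m/s; transfer-perigee v_p = √[μ(2/r₁ − 1/a_t)] = 9542 m/s.
Δv₁ = v_p − v_c1 = 1753 m/s.
At r₂: circular v_c2 = √(μ/r₂) = 4492 m/s; transfer-apogee v_a = √[μ(2/r₂ − 1/a_t)] = 3174 m/s.
Δv₂ = v_c2 − v_a = 1318 m/s.
Total Δv = Δv₁ + Δv₂ = 3071 m/s = 3.071 km/s.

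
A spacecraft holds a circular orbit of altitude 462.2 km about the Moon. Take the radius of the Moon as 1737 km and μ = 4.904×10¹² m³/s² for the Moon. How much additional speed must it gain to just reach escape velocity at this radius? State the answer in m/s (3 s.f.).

r = 1737 + 462.2 = 2199.2 km = 2.1992×10⁶ m.
Circular speed v_c = √(μ/r) = 1493 m/s.
Escape speed v_esc = √(2μ/r) = √2 × v_c = 2112 m/s.
Δv = v_esc − v_c = 618.5 m/s.

Δv ≈ 619 m/s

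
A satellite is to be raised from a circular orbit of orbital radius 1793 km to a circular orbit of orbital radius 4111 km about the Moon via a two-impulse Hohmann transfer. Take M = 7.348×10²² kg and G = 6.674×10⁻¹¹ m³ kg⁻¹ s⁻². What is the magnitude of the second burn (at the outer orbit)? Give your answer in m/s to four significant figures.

μ = GM = 6.674×10⁻¹¹ × 7.348×10²² = 4.904×10¹² m³/s².
r₁ = 1793 km = 1.793×10⁶ m.
r₂ = 4111 km = 4.111×10⁶ m.
Transfer ellipse a_t = (r₁ + r₂)/2 = 2.952×10⁶ m.
At r₁: circular v_c1 = √(μ/r₁) = 1654 m/s; transfer-perilune v_p = √[μ(2/r₁ − 1/a_t)] = 1952 m/s.
At r₂: circular v_c2 = √(μ/r₂) = 1092 m/s; transfer-apolune v_a = √[μ(2/r₂ − 1/a_t)] = 851.2 m/s.
Δv₂ = v_c2 − v_a = 241.0 m/s.

Δv ≈ 241.0 m/s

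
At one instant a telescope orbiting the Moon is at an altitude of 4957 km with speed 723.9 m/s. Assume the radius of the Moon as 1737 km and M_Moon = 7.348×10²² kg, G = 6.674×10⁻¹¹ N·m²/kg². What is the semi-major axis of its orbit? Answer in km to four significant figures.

a ≈ 5211 km

μ = GM = 6.674×10⁻¹¹ × 7.348×10²² = 4.904×10¹² m³/s².
r = 1737 + 4957 = 6694.0 km = 6.694×10⁶ m.
Specific orbital energy ε = v²/2 − μ/r = (723.9)²/2 − 4.904×10¹²/6.694×10⁶ = -4.706×10⁵ J/kg.
Since ε = −μ/(2a), a = −μ/(2ε) = 5.211×10⁶ m = 5210.6 km.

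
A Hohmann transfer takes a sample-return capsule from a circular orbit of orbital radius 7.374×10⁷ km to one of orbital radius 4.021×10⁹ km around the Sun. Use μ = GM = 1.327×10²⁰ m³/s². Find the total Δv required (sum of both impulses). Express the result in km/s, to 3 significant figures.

r₁ = 7.374×10⁷ km = 7.374×10¹⁰ m.
r₂ = 4.021×10⁹ km = 4.021×10¹² m.
Transfer ellipse a_t = (r₁ + r₂)/2 = 2.047×10¹² m.
At r₁: circular v_c1 = √(μ/r₁) = 42420 m/s; transfer-perihelion v_p = √[μ(2/r₁ − 1/a_t)] = 59450 m/s.
Δv₁ = v_p − v_c1 = 17030 m/s.
At r₂: circular v_c2 = √(μ/r₂) = 5745 m/s; transfer-aphelion v_a = √[μ(2/r₂ − 1/a_t)] = 1090 m/s.
Δv₂ = v_c2 − v_a = 4654 m/s.
Total Δv = Δv₁ + Δv₂ = 21680 m/s = 21.68 km/s.

Δv_total ≈ 21.7 km/s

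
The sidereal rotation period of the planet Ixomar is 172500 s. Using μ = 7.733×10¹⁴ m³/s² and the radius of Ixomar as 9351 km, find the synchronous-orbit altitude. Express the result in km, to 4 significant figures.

A synchronous orbit has period T, so by Kepler's third law a = (μT²/4π²)^(1/3).
μT²/4π² = 7.733×10¹⁴ × (1.725×10⁵)² / 39.48 = 5.829×10²³ m³.
a = 8.353×10⁷ m = 83533 km.
Altitude h = a − R = 83533 − 9351 = 74182 km.

h_sync ≈ 74180 km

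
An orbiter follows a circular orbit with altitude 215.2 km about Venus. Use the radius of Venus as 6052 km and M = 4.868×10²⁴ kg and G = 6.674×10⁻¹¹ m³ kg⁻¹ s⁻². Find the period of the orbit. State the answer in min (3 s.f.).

T ≈ 91.2 min

μ = GM = 6.674×10⁻¹¹ × 4.868×10²⁴ = 3.249×10¹⁴ m³/s².
r = 6052 + 215.2 = 6267.2 km = 6.2672×10⁶ m.
Kepler's third law: T = 2π√(r³/μ) = 2π√((6.267×10⁶)³ / 3.249×10¹⁴).
r³/μ = 7.577×10⁵ s², so T = 2π × 8.704×10² = 5.469×10³ s.
Converting: 5.469×10³ s ÷ 60.00 = 91.15 min.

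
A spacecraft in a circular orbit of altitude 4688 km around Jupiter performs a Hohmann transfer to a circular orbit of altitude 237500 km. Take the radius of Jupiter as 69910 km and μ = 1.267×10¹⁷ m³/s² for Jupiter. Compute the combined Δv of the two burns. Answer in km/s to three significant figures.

Δv_total ≈ 18.7 km/s

r₁ = 69910 + 4688 = 74598 km = 7.4598×10⁷ m.
r₂ = 69910 + 237500 = 307410 km = 3.0741×10⁸ m.
Transfer ellipse a_t = (r₁ + r₂)/2 = 1.910×10⁸ m.
At r₁: circular v_c1 = √(μ/r₁) = 41210 m/s; transfer-perijove v_p = √[μ(2/r₁ − 1/a_t)] = 52280 m/s.
Δv₁ = v_p − v_c1 = 11070 m/s.
At r₂: circular v_c2 = √(μ/r₂) = 20300 m/s; transfer-apojove v_a = √[μ(2/r₂ − 1/a_t)] = 12690 m/s.
Δv₂ = v_c2 − v_a = 7614 m/s.
Total Δv = Δv₁ + Δv₂ = 18690 m/s = 18.69 km/s.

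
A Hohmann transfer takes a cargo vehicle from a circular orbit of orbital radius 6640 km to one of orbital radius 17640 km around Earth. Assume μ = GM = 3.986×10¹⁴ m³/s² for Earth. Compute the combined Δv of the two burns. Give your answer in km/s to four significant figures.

Δv_total ≈ 2.830 km/s

r₁ = 6640 km = 6.640×10⁶ m.
r₂ = 17640 km = 1.764×10⁷ m.
Transfer ellipse a_t = (r₁ + r₂)/2 = 1.214×10⁷ m.
At r₁: circular v_c1 = √(μ/r₁) = 7748 m/s; transfer-perigee v_p = √[μ(2/r₁ − 1/a_t)] = 9340 m/s.
Δv₁ = v_p − v_c1 = 1592 m/s.
At r₂: circular v_c2 = √(μ/r₂) = 4754 m/s; transfer-apogee v_a = √[μ(2/r₂ − 1/a_t)] = 3516 m/s.
Δv₂ = v_c2 − v_a = 1238 m/s.
Total Δv = Δv₁ + Δv₂ = 2830 m/s = 2.830 km/s.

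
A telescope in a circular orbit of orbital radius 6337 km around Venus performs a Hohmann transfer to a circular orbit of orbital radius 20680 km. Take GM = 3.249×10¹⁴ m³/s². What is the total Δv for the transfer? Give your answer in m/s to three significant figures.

r₁ = 6337 km = 6.337×10⁶ m.
r₂ = 20680 km = 2.068×10⁷ m.
Transfer ellipse a_t = (r₁ + r₂)/2 = 1.351×10⁷ m.
At r₁: circular v_c1 = √(μ/r₁) = 7160 m/s; transfer-periapsis v_p = √[μ(2/r₁ − 1/a_t)] = 8859 m/s.
Δv₁ = v_p − v_c1 = 1699 m/s.
At r₂: circular v_c2 = √(μ/r₂) = 3964 m/s; transfer-apoapsis v_a = √[μ(2/r₂ − 1/a_t)] = 2715 m/s.
Δv₂ = v_c2 − v_a = 1249 m/s.
Total Δv = Δv₁ + Δv₂ = 2948 m/s.

Δv_total ≈ 2950 m/s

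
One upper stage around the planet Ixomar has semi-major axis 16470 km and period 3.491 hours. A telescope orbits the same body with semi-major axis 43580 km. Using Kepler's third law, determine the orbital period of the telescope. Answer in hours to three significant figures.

Kepler's third law: T² ∝ a³, so T₂ = T₁ (a₂/a₁)^(3/2).
a₂/a₁ = 2.646, (a₂/a₁)^(3/2) = 4.304.
T₂ = 3.491 × 4.304 = 15.03 hours.

T₂ ≈ 15.0 hours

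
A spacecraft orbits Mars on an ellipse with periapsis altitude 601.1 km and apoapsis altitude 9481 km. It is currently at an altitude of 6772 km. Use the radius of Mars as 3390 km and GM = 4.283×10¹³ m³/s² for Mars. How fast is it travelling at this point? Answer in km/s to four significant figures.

v ≈ 1.830 km/s

r_p = 3390 + 601.1 = 3991.1 km = 3.9911×10⁶ m.
r_a = 3390 + 9481 = 12871 km = 1.2871×10⁷ m.
r = 3390 + 6772 = 10162 km = 1.016×10⁷ m.
Semi-major axis a = (r_p + r_a)/2 = 8431.0 km = 8.431×10⁶ m.
Vis-viva: v² = μ(2/r − 1/a) = 4.283×10¹³ × (1.968×10⁻⁷ − 1.186×10⁻⁷) = 3.349×10⁶ m²/s².
v = 1830 m/s = 1.830 km/s.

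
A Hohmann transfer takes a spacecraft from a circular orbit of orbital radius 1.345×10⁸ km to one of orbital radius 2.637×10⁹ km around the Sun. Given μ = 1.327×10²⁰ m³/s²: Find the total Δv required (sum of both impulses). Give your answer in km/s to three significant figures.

r₁ = 1.345×10⁸ km = 1.345×10¹¹ m.
r₂ = 2.637×10⁹ km = 2.637×10¹² m.
Transfer ellipse a_t = (r₁ + r₂)/2 = 1.386×10¹² m.
At r₁: circular v_c1 = √(μ/r₁) = 31410 m/s; transfer-perihelion v_p = √[μ(2/r₁ − 1/a_t)] = 43330 m/s.
Δv₁ = v_p − v_c1 = 11920 m/s.
At r₂: circular v_c2 = √(μ/r₂) = 7094 m/s; transfer-aphelion v_a = √[μ(2/r₂ − 1/a_t)] = 2210 m/s.
Δv₂ = v_c2 − v_a = 4884 m/s.
Total Δv = Δv₁ + Δv₂ = 16800 m/s = 16.80 km/s.

Δv_total ≈ 16.8 km/s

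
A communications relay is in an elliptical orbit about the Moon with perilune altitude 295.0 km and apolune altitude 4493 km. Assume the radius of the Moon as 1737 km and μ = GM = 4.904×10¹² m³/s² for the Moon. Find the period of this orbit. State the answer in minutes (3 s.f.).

T ≈ 397 minutes

r_p = 1737 + 295.0 = 2032.0 km = 2.0320×10⁶ m.
r_a = 1737 + 4493 = 6230.0 km = 6.2300×10⁶ m.
Semi-major axis a = (r_p + r_a)/2 = (2032.0 + 6230.0)/2 = 4131.0 km = 4.131×10⁶ m.
By Kepler's third law T = 2π√(a³/μ) = 2π × 3.791×10³ = 2.382×10⁴ s.
= 397.0 minutes.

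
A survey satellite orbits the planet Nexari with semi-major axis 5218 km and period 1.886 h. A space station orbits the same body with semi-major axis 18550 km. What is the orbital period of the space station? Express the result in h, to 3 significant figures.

T₂ ≈ 12.6 h

Kepler's third law: T² ∝ a³, so T₂ = T₁ (a₂/a₁)^(3/2).
a₂/a₁ = 3.555, (a₂/a₁)^(3/2) = 6.703.
T₂ = 1.886 × 6.703 = 12.64 h.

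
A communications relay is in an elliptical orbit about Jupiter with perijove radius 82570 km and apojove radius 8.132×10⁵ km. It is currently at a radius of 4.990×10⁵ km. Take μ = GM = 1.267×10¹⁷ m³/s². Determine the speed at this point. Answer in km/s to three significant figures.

Semi-major axis a = (r_p + r_a)/2 = 4.4788×10⁵ km = 4.479×10⁸ m.
Vis-viva: v² = μ(2/r − 1/a) = 1.267×10¹⁷ × (4.008×10⁻⁹ − 2.233×10⁻⁹) = 2.249×10⁸ m²/s².
v = 15000 m/s = 15.00 km/s.

v ≈ 15.0 km/s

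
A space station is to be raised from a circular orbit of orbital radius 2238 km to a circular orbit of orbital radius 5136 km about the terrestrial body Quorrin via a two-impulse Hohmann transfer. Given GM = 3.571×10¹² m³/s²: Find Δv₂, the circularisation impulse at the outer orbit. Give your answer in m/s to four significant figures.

r₁ = 2238 km = 2.238×10⁶ m.
r₂ = 5136 km = 5.136×10⁶ m.
Transfer ellipse a_t = (r₁ + r₂)/2 = 3.687×10⁶ m.
At r₁: circular v_c1 = √(μ/r₁) = 1263 m/s; transfer-periapsis v_p = √[μ(2/r₁ − 1/a_t)] = 1491 m/s.
At r₂: circular v_c2 = √(μ/r₂) = 833.8 m/s; transfer-apoapsis v_a = √[μ(2/r₂ − 1/a_t)] = 649.6 m/s.
Δv₂ = v_c2 − v_a = 184.2 m/s.

Δv ≈ 184.2 m/s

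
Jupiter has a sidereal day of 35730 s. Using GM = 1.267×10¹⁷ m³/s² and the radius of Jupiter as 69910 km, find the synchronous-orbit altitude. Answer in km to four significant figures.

h_sync ≈ 90110 km

A synchronous orbit has period T, so by Kepler's third law a = (μT²/4π²)^(1/3).
μT²/4π² = 1.267×10¹⁷ × (3.573×10⁴)² / 39.48 = 4.097×10²⁴ m³.
a = 1.600×10⁸ m = 1.6002×10⁵ km.
Altitude h = a − R = 1.6002×10⁵ − 69910 = 90105 km.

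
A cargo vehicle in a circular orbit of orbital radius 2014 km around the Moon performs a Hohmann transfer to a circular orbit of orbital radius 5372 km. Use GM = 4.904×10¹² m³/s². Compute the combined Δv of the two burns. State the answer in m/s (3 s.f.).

r₁ = 2014 km = 2.014×10⁶ m.
r₂ = 5372 km = 5.372×10⁶ m.
Transfer ellipse a_t = (r₁ + r₂)/2 = 3.693×10⁶ m.
At r₁: circular v_c1 = √(μ/r₁) = 1560 m/s; transfer-perilune v_p = √[μ(2/r₁ − 1/a_t)] = 1882 m/s.
Δv₁ = v_p − v_c1 = 321.6 m/s.
At r₂: circular v_c2 = √(μ/r₂) = 955.4 m/s; transfer-apolune v_a = √[μ(2/r₂ − 1/a_t)] = 705.6 m/s.
Δv₂ = v_c2 − v_a = 249.9 m/s.
Total Δv = Δv₁ + Δv₂ = 571.5 m/s.

Δv_total ≈ 571 m/s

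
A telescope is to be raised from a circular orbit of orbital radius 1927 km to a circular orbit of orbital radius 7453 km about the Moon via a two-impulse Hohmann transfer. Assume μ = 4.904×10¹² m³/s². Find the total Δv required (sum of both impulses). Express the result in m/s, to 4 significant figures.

Δv_total ≈ 706.9 m/s

r₁ = 1927 km = 1.927×10⁶ m.
r₂ = 7453 km = 7.453×10⁶ m.
Transfer ellipse a_t = (r₁ + r₂)/2 = 4.690×10⁶ m.
At r₁: circular v_c1 = √(μ/r₁) = 1595 m/s; transfer-perilune v_p = √[μ(2/r₁ − 1/a_t)] = 2011 m/s.
Δv₁ = v_p − v_c1 = 415.7 m/s.
At r₂: circular v_c2 = √(μ/r₂) = 811.2 m/s; transfer-apolune v_a = √[μ(2/r₂ − 1/a_t)] = 520.0 m/s.
Δv₂ = v_c2 − v_a = 291.2 m/s.
Total Δv = Δv₁ + Δv₂ = 706.9 m/s.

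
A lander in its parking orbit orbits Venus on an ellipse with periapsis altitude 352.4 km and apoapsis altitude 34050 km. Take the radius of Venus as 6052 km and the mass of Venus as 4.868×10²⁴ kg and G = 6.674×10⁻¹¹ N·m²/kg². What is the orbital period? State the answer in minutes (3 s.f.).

μ = GM = 6.674×10⁻¹¹ × 4.868×10²⁴ = 3.249×10¹⁴ m³/s².
r_p = 6052 + 352.4 = 6404.4 km = 6.4044×10⁶ m.
r_a = 6052 + 34050 = 40102 km = 4.0102×10⁷ m.
Semi-major axis a = (r_p + r_a)/2 = (6404.4 + 40102)/2 = 23253 km = 2.325×10⁷ m.
By Kepler's third law T = 2π√(a³/μ) = 2π × 6.221×10³ = 3.909×10⁴ s.
= 651.5 minutes.

T ≈ 651 minutes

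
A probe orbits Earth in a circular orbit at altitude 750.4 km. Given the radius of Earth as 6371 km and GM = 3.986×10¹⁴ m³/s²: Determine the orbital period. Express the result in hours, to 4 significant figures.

T ≈ 1.661 hours

r = 6371 + 750.4 = 7121.4 km = 7.1214×10⁶ m.
Kepler's third law: T = 2π√(r³/μ) = 2π√((7.121×10⁶)³ / 3.986×10¹⁴).
r³/μ = 9.061×10⁵ s², so T = 2π × 9.519×10² = 5.981×10³ s.
Converting: 5.981×10³ s ÷ 3600 = 1.661 hours.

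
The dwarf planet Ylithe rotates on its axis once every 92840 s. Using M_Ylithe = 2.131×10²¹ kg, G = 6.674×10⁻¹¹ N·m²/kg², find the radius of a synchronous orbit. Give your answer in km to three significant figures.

r_sync ≈ 3140 km

μ = GM = 6.674×10⁻¹¹ × 2.131×10²¹ = 1.422×10¹¹ m³/s².
A synchronous orbit has period T, so by Kepler's third law a = (μT²/4π²)^(1/3).
μT²/4π² = 1.422×10¹¹ × (9.284×10⁴)² / 39.48 = 3.105×10¹⁹ m³.
a = 3.143×10⁶ m = 3143.1 km.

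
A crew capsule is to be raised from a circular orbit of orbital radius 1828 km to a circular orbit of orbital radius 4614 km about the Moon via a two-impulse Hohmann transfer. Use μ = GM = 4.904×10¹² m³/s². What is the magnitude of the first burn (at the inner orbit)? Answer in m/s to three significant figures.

Δv ≈ 322 m/s

r₁ = 1828 km = 1.828×10⁶ m.
r₂ = 4614 km = 4.614×10⁶ m.
Transfer ellipse a_t = (r₁ + r₂)/2 = 3.221×10⁶ m.
At r₁: circular v_c1 = √(μ/r₁) = 1638 m/s; transfer-perilune v_p = √[μ(2/r₁ − 1/a_t)] = 1960 m/s.
Δv₁ = v_p − v_c1 = 322.4 m/s.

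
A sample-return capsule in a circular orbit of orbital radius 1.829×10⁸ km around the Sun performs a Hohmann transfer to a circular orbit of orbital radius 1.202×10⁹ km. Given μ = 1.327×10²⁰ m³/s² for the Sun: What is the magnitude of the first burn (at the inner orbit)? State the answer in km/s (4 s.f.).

r₁ = 1.829×10⁸ km = 1.829×10¹¹ m.
r₂ = 1.202×10⁹ km = 1.202×10¹² m.
Transfer ellipse a_t = (r₁ + r₂)/2 = 6.924×10¹¹ m.
At r₁: circular v_c1 = √(μ/r₁) = 26940 m/s; transfer-perihelion v_p = √[μ(2/r₁ − 1/a_t)] = 35490 m/s.
Δv₁ = v_p − v_c1 = 8553 m/s.
= 8.553 km/s.

Δv ≈ 8.553 km/s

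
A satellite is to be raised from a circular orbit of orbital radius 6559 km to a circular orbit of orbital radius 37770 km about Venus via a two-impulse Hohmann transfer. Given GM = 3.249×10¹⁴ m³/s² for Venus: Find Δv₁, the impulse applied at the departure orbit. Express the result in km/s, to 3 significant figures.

Δv ≈ 2.15 km/s

r₁ = 6559 km = 6.559×10⁶ m.
r₂ = 37770 km = 3.777×10⁷ m.
Transfer ellipse a_t = (r₁ + r₂)/2 = 2.216×10⁷ m.
At r₁: circular v_c1 = √(μ/r₁) = 7038 m/s; transfer-periapsis v_p = √[μ(2/r₁ − 1/a_t)] = 9188 m/s.
Δv₁ = v_p − v_c1 = 2149 m/s.
= 2.149 km/s.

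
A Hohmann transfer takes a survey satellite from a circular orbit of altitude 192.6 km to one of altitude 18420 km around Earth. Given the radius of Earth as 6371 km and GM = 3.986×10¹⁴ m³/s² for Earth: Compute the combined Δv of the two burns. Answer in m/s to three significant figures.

Δv_total ≈ 3420 m/s

r₁ = 6371 + 192.6 = 6563.6 km = 6.5636×10⁶ m.
r₂ = 6371 + 18420 = 24791 km = 2.4791×10⁷ m.
Transfer ellipse a_t = (r₁ + r₂)/2 = 1.568×10⁷ m.
At r₁: circular v_c1 = √(μ/r₁) = 7793 m/s; transfer-perigee v_p = √[μ(2/r₁ − 1/a_t)] = 9800 m/s.
Δv₁ = v_p − v_c1 = 2007 m/s.
At r₂: circular v_c2 = √(μ/r₂) = 4010 m/s; transfer-apogee v_a = √[μ(2/r₂ − 1/a_t)] = 2595 m/s.
Δv₂ = v_c2 − v_a = 1415 m/s.
Total Δv = Δv₁ + Δv₂ = 3422 m/s.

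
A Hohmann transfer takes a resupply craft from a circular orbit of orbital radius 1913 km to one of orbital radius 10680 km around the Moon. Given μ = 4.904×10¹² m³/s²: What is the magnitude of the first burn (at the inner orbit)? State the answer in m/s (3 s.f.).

r₁ = 1913 km = 1.913×10⁶ m.
r₂ = 10680 km = 1.068×10⁷ m.
Transfer ellipse a_t = (r₁ + r₂)/2 = 6.296×10⁶ m.
At r₁: circular v_c1 = √(μ/r₁) = 1601 m/s; transfer-perilune v_p = √[μ(2/r₁ − 1/a_t)] = 2085 m/s.
Δv₁ = v_p − v_c1 = 484.1 m/s.

Δv ≈ 484 m/s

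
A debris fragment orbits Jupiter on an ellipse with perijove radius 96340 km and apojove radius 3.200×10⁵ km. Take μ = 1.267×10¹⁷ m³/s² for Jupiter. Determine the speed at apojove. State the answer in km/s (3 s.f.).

Semi-major axis a = (r_p + r_a)/2 = 2.0817×10⁵ km = 2.082×10⁸ m.
Vis-viva: v² = μ(2/r − 1/a) = 1.267×10¹⁷ × (6.250×10⁻⁹ − 4.804×10⁻⁹) = 1.832×10⁸ m²/s².
v = 13540 m/s = 13.54 km/s.

v ≈ 13.5 km/s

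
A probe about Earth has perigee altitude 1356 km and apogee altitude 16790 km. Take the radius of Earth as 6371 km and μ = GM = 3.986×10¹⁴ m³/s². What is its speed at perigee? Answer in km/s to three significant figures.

v ≈ 8.80 km/s

r_p = 6371 + 1356 = 7727.0 km = 7.7270×10⁶ m.
r_a = 6371 + 16790 = 23161 km = 2.3161×10⁷ m.
Semi-major axis a = (r_p + r_a)/2 = 15444 km = 1.544×10⁷ m.
Vis-viva: v² = μ(2/r − 1/a) = 3.986×10¹⁴ × (2.588×10⁻⁷ − 6.475×10⁻⁸) = 7.736×10⁷ m²/s².
v = 8796 m/s = 8.796 km/s.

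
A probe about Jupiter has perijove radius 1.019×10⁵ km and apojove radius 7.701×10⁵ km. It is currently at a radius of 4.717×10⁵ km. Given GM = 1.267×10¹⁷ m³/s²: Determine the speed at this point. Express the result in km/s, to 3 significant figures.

v ≈ 15.7 km/s

Semi-major axis a = (r_p + r_a)/2 = 4.3600×10⁵ km = 4.360×10⁸ m.
Vis-viva: v² = μ(2/r − 1/a) = 1.267×10¹⁷ × (4.240×10⁻⁹ − 2.294×10⁻⁹) = 2.466×10⁸ m²/s².
v = 15700 m/s = 15.70 km/s.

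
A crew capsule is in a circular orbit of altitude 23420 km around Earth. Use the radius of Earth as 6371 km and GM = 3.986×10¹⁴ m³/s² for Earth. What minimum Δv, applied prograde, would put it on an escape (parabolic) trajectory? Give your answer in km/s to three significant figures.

Δv ≈ 1.52 km/s

r = 6371 + 23420 = 29791 km = 2.9791×10⁷ m.
Circular speed v_c = √(μ/r) = 3658 m/s.
Escape speed v_esc = √(2μ/r) = √2 × v_c = 5173 m/s.
Δv = v_esc − v_c = 1515 m/s = 1.515 km/s.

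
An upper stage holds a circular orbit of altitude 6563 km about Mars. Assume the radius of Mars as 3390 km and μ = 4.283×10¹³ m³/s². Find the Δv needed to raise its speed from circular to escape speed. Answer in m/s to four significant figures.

r = 3390 + 6563 = 9953.0 km = 9.9530×10⁶ m.
Circular speed v_c = √(μ/r) = 2074 m/s.
Escape speed v_esc = √(2μ/r) = √2 × v_c = 2934 m/s.
Δv = v_esc − v_c = 859.3 m/s.

Δv ≈ 859.3 m/s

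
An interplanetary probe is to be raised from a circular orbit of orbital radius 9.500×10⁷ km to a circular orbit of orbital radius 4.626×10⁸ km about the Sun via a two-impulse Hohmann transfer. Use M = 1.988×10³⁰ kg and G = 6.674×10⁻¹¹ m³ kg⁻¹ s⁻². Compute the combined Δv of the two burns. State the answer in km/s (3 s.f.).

Δv_total ≈ 17.8 km/s

μ = GM = 6.674×10⁻¹¹ × 1.988×10³⁰ = 1.327×10²⁰ m³/s².
r₁ = 9.500×10⁷ km = 9.500×10¹⁰ m.
r₂ = 4.626×10⁸ km = 4.626×10¹¹ m.
Transfer ellipse a_t = (r₁ + r₂)/2 = 2.788×10¹¹ m.
At r₁: circular v_c1 = √(μ/r₁) = 37370 m/s; transfer-perihelion v_p = √[μ(2/r₁ − 1/a_t)] = 48140 m/s.
Δv₁ = v_p − v_c1 = 10770 m/s.
At r₂: circular v_c2 = √(μ/r₂) = 16940 m/s; transfer-aphelion v_a = √[μ(2/r₂ − 1/a_t)] = 9886 m/s.
Δv₂ = v_c2 − v_a = 7050 m/s.
Total Δv = Δv₁ + Δv₂ = 17820 m/s = 17.82 km/s.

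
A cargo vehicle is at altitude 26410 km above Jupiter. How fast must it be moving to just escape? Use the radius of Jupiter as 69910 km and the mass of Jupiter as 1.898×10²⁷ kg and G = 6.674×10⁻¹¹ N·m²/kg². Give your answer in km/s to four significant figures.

v_esc ≈ 51.29 km/s

μ = GM = 6.674×10⁻¹¹ × 1.898×10²⁷ = 1.267×10¹⁷ m³/s².
r = 69910 + 26410 = 96320 km = 9.6320×10⁷ m.
Escape speed v_esc = √(2μ/r) = √(2 × 1.267×10¹⁷ / 9.632×10⁷) = √(2.630×10⁹) = 51290 m/s.
= 51.29 km/s.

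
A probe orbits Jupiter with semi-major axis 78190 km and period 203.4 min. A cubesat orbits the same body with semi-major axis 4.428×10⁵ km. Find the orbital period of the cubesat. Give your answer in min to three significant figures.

T₂ ≈ 2740 min

Kepler's third law: T² ∝ a³, so T₂ = T₁ (a₂/a₁)^(3/2).
a₂/a₁ = 5.663, (a₂/a₁)^(3/2) = 13.48.
T₂ = 203.4 × 13.48 = 2741 min.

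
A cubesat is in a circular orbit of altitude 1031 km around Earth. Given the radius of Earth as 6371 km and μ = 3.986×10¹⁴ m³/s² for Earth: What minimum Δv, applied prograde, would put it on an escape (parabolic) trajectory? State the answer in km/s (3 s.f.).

r = 6371 + 1031 = 7402.0 km = 7.4020×10⁶ m.
Circular speed v_c = √(μ/r) = 7338 m/s.
Escape speed v_esc = √(2μ/r) = √2 × v_c = 10380 m/s.
Δv = v_esc − v_c = 3040 m/s = 3.040 km/s.

Δv ≈ 3.04 km/s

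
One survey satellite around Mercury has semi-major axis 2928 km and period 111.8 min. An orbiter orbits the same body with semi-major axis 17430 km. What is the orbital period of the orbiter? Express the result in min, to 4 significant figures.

T₂ ≈ 1624 min

Kepler's third law: T² ∝ a³, so T₂ = T₁ (a₂/a₁)^(3/2).
a₂/a₁ = 5.953, (a₂/a₁)^(3/2) = 14.52.
T₂ = 111.8 × 14.52 = 1624 min.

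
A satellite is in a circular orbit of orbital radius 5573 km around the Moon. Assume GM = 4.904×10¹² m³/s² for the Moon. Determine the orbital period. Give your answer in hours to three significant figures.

T ≈ 10.4 hours

r = 5573 km = 5.573×10⁶ m.
Kepler's third law: T = 2π√(r³/μ) = 2π√((5.573×10⁶)³ / 4.904×10¹²).
r³/μ = 3.530×10⁷ s², so T = 2π × 5.941×10³ = 3.733×10⁴ s.
Converting: 3.733×10⁴ s ÷ 3600 = 10.37 hours.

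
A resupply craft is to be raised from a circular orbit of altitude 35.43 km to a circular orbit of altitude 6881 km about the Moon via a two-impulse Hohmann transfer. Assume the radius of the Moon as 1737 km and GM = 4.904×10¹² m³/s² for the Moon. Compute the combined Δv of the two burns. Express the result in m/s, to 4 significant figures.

Δv_total ≈ 792.7 m/s

r₁ = 1737 + 35.43 = 1772.4 km = 1.7724×10⁶ m.
r₂ = 1737 + 6881 = 8618.0 km = 8.6180×10⁶ m.
Transfer ellipse a_t = (r₁ + r₂)/2 = 5.195×10⁶ m.
At r₁: circular v_c1 = √(μ/r₁) = 1663 m/s; transfer-perilune v_p = √[μ(2/r₁ − 1/a_t)] = 2142 m/s.
Δv₁ = v_p − v_c1 = 479.0 m/s.
At r₂: circular v_c2 = √(μ/r₂) = 754.3 m/s; transfer-apolune v_a = √[μ(2/r₂ − 1/a_t)] = 440.6 m/s.
Δv₂ = v_c2 − v_a = 313.7 m/s.
Total Δv = Δv₁ + Δv₂ = 792.7 m/s.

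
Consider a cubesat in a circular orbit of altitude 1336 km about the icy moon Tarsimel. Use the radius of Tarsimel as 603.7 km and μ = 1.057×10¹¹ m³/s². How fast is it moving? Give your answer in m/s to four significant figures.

v ≈ 233.4 m/s

r = 603.7 + 1336 = 1939.7 km = 1.9397×10⁶ m.
For a circular orbit v = √(μ/r) = √(1.057×10¹¹ / 1.940×10⁶) = √(5.449×10⁴) = 233.4 m/s.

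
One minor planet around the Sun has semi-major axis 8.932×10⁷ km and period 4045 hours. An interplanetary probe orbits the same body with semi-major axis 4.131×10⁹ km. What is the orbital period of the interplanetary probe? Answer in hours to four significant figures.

Kepler's third law: T² ∝ a³, so T₂ = T₁ (a₂/a₁)^(3/2).
a₂/a₁ = 46.25, (a₂/a₁)^(3/2) = 314.5.
T₂ = 4045 × 314.5 = 1.272×10⁶ hours.

T₂ ≈ 1.272×10⁶ hours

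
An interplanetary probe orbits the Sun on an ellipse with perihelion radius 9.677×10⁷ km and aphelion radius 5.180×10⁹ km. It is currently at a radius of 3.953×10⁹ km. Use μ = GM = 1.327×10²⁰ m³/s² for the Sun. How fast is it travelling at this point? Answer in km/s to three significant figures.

Semi-major axis a = (r_p + r_a)/2 = 2.6384×10⁹ km = 2.638×10¹² m.
Vis-viva: v² = μ(2/r − 1/a) = 1.327×10²⁰ × (5.059×10⁻¹³ − 3.790×10⁻¹³) = 1.684×10⁷ m²/s².
v = 4104 m/s = 4.104 km/s.

v ≈ 4.10 km/s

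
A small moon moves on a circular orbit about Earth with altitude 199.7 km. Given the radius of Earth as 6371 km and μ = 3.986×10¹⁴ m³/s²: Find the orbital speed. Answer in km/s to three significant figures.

v ≈ 7.79 km/s

r = 6371 + 199.7 = 6570.7 km = 6.5707×10⁶ m.
For a circular orbit v = √(μ/r) = √(3.986×10¹⁴ / 6.571×10⁶) = √(6.066×10⁷) = 7789 m/s.
That is 7.789 km/s.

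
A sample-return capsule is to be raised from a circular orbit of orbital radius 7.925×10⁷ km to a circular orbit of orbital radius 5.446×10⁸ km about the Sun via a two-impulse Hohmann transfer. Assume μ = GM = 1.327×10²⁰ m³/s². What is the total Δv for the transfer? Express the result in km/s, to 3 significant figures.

Δv_total ≈ 20.9 km/s

r₁ = 7.925×10⁷ km = 7.925×10¹⁰ m.
r₂ = 5.446×10⁸ km = 5.446×10¹¹ m.
Transfer ellipse a_t = (r₁ + r₂)/2 = 3.119×10¹¹ m.
At r₁: circular v_c1 = √(μ/r₁) = 40920 m/s; transfer-perihelion v_p = √[μ(2/r₁ − 1/a_t)] = 54070 m/s.
Δv₁ = v_p − v_c1 = 13150 m/s.
At r₂: circular v_c2 = √(μ/r₂) = 15610 m/s; transfer-aphelion v_a = √[μ(2/r₂ − 1/a_t)] = 7868 m/s.
Δv₂ = v_c2 − v_a = 7742 m/s.
Total Δv = Δv₁ + Δv₂ = 20890 m/s = 20.89 km/s.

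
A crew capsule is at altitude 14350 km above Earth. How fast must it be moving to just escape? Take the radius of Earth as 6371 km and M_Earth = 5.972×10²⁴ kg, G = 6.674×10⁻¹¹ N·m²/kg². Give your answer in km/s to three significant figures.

μ = GM = 6.674×10⁻¹¹ × 5.972×10²⁴ = 3.986×10¹⁴ m³/s².
r = 6371 + 14350 = 20721 km = 2.0721×10⁷ m.
Escape speed v_esc = √(2μ/r) = √(2 × 3.986×10¹⁴ / 2.072×10⁷) = √(3.847×10⁷) = 6202 m/s.
= 6.202 km/s.

v_esc ≈ 6.20 km/s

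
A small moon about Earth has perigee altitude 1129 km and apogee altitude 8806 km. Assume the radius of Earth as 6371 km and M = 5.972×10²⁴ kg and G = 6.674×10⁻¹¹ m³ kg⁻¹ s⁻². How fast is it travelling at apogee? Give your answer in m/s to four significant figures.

μ = GM = 6.674×10⁻¹¹ × 5.972×10²⁴ = 3.986×10¹⁴ m³/s².
r_p = 6371 + 1129 = 7500.0 km = 7.5000×10⁶ m.
r_a = 6371 + 8806 = 15177 km = 1.5177×10⁷ m.
Semi-major axis a = (r_p + r_a)/2 = 11338 km = 1.134×10⁷ m.
Vis-viva: v² = μ(2/r − 1/a) = 3.986×10¹⁴ × (1.318×10⁻⁷ − 8.820×10⁻⁸) = 1.737×10⁷ m²/s².
v = 4168 m/s.

v ≈ 4168 m/s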